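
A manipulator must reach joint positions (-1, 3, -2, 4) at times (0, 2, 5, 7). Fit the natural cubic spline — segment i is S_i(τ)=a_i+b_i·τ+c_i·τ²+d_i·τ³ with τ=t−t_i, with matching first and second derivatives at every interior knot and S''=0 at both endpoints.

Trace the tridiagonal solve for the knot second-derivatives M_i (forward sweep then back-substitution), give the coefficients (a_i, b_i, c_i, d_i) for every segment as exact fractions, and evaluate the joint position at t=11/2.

  seg 0: a=-1 b=850/273 c=0 d=-76/273
  seg 1: a=3 b=-62/273 c=-152/91 d=25/63
  seg 2: a=-2 b=127/273 c=173/91 d=-173/546
S(11/2) = -277/208

Δ: Δ0=2, Δ1=-5/3, Δ2=3
row 1: diag=10, rhs=-22; c'=3/10, d'=-11/5
row 2: denom=10−3·3/10=91/10; d'=(28−3·-11/5)/(91/10)=346/91
back: M2=346/91
back: M1=-11/5−3/10·346/91=-304/91
M: M0=0, M1=-304/91, M2=346/91, M3=0
seg 0: a=-1, c=M0/2=0, d=(M1−M0)/(6·2)=-76/273, b=Δ0−h0·(2M0+M1)/6=850/273
seg 1: a=3, c=M1/2=-152/91, d=(M2−M1)/(6·3)=25/63, b=Δ1−h1·(2M1+M2)/6=-62/273
seg 2: a=-2, c=M2/2=173/91, d=(M3−M2)/(6·2)=-173/546, b=Δ2−h2·(2M2+M3)/6=127/273
t_q=11/2 → seg 2, τ=1/2; S=-2+127/273·τ+173/91·τ²+-173/546·τ³=-277/208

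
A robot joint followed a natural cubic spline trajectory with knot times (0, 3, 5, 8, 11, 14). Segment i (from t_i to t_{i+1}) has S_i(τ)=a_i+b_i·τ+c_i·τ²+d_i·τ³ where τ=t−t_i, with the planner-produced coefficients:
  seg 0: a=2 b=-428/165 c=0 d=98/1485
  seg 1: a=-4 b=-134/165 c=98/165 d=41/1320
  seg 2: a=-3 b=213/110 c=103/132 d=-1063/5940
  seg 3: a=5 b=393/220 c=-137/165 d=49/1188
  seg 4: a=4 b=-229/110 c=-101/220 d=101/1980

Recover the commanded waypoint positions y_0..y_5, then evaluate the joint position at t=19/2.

y_0=2 y_1=-4 y_2=-3 y_3=5 y_4=4 y_5=-5
S(19/2) = 10473/1760

y_0 = S_0(0) = a_0 = 2
y_1 = S_1(0) = a_1 = -4
y_2 = S_2(0) = a_2 = -3
y_3 = S_3(0) = a_3 = 5
y_4 = S_4(0) = a_4 = 4
y_5 = S_4(3) = -5
t_q=19/2 is in segment 3 (τ=3/2); S_3(τ)=10473/1760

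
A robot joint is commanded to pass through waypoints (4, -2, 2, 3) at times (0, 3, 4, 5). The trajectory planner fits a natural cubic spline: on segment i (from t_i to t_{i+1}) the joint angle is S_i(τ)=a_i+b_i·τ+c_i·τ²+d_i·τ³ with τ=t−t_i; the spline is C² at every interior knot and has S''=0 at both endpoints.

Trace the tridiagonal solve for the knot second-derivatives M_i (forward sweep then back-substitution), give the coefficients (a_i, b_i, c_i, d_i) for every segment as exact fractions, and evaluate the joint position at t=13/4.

Δ: Δ0=-2, Δ1=4, Δ2=1
row 1: diag=8, rhs=36; c'=1/8, d'=9/2
row 2: denom=4−1·1/8=31/8; d'=(-18−1·9/2)/(31/8)=-180/31
back: M2=-180/31
back: M1=9/2−1/8·-180/31=162/31
M: M0=0, M1=162/31, M2=-180/31, M3=0
seg 0: a=4, c=M0/2=0, d=(M1−M0)/(6·3)=9/31, b=Δ0−h0·(2M0+M1)/6=-143/31
seg 1: a=-2, c=M1/2=81/31, d=(M2−M1)/(6·1)=-57/31, b=Δ1−h1·(2M1+M2)/6=100/31
seg 2: a=2, c=M2/2=-90/31, d=(M3−M2)/(6·1)=30/31, b=Δ2−h2·(2M2+M3)/6=91/31
t_q=13/4 → seg 1, τ=1/4; S=-2+100/31·τ+81/31·τ²+-57/31·τ³=-2101/1984

  seg 0: a=4 b=-143/31 c=0 d=9/31
  seg 1: a=-2 b=100/31 c=81/31 d=-57/31
  seg 2: a=2 b=91/31 c=-90/31 d=30/31
S(13/4) = -2101/1984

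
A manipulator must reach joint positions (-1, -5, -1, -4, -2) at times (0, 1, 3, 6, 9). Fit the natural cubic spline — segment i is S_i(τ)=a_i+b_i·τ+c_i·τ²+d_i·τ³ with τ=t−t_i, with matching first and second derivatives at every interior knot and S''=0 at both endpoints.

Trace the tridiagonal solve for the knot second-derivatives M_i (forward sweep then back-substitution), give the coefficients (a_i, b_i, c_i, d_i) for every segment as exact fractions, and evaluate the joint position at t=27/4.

  seg 0: a=-1 b=-1610/309 c=0 d=374/309
  seg 1: a=-5 b=-488/309 c=374/103 d=-569/618
  seg 2: a=-1 b=586/309 c=-195/103 d=860/2781
  seg 3: a=-4 b=-344/309 c=275/309 d=-275/2781
S(27/4) = -28847/6592

Δ: Δ0=-4, Δ1=2, Δ2=-1, Δ3=2/3
row 1: diag=6, rhs=36; c'=1/3, d'=6
row 2: denom=10−2·1/3=28/3; d'=(-18−2·6)/(28/3)=-45/14
row 3: denom=12−3·9/28=309/28; d'=(10−3·-45/14)/(309/28)=550/309
back: M3=550/309
back: M2=-45/14−9/28·550/309=-390/103
back: M1=6−1/3·-390/103=748/103
M: M0=0, M1=748/103, M2=-390/103, M3=550/309, M4=0
seg 0: a=-1, c=M0/2=0, d=(M1−M0)/(6·1)=374/309, b=Δ0−h0·(2M0+M1)/6=-1610/309
seg 1: a=-5, c=M1/2=374/103, d=(M2−M1)/(6·2)=-569/618, b=Δ1−h1·(2M1+M2)/6=-488/309
seg 2: a=-1, c=M2/2=-195/103, d=(M3−M2)/(6·3)=860/2781, b=Δ2−h2·(2M2+M3)/6=586/309
seg 3: a=-4, c=M3/2=275/309, d=(M4−M3)/(6·3)=-275/2781, b=Δ3−h3·(2M3+M4)/6=-344/309
t_q=27/4 → seg 3, τ=3/4; S=-4+-344/309·τ+275/309·τ²+-275/2781·τ³=-28847/6592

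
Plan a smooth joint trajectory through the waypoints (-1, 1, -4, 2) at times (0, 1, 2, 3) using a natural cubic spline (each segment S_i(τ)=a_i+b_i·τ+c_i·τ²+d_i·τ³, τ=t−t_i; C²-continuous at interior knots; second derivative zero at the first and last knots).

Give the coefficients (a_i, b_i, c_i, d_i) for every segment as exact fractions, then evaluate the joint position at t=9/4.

Δ: Δ0=2, Δ1=-5, Δ2=6
row 1: diag=4, rhs=-42; c'=1/4, d'=-21/2
row 2: denom=4−1·1/4=15/4; d'=(66−1·-21/2)/(15/4)=102/5
back: M2=102/5
back: M1=-21/2−1/4·102/5=-78/5
M: M0=0, M1=-78/5, M2=102/5, M3=0
seg 0: a=-1, c=M0/2=0, d=(M1−M0)/(6·1)=-13/5, b=Δ0−h0·(2M0+M1)/6=23/5
seg 1: a=1, c=M1/2=-39/5, d=(M2−M1)/(6·1)=6, b=Δ1−h1·(2M1+M2)/6=-16/5
seg 2: a=-4, c=M2/2=51/5, d=(M3−M2)/(6·1)=-17/5, b=Δ2−h2·(2M2+M3)/6=-4/5
t_q=9/4 → seg 2, τ=1/4; S=-4+-4/5·τ+51/5·τ²+-17/5·τ³=-1157/320

  seg 0: a=-1 b=23/5 c=0 d=-13/5
  seg 1: a=1 b=-16/5 c=-39/5 d=6
  seg 2: a=-4 b=-4/5 c=51/5 d=-17/5
S(9/4) = -1157/320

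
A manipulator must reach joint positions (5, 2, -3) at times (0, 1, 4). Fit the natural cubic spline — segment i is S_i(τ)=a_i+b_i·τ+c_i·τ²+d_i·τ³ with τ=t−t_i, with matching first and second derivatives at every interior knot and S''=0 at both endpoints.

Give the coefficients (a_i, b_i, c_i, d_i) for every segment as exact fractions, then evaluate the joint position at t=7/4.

Δ: Δ0=-3, Δ1=-5/3
row 1: diag=8, rhs=8; c'=3/8, d'=1
back: M1=1
M: M0=0, M1=1, M2=0
seg 0: a=5, c=M0/2=0, d=(M1−M0)/(6·1)=1/6, b=Δ0−h0·(2M0+M1)/6=-19/6
seg 1: a=2, c=M1/2=1/2, d=(M2−M1)/(6·3)=-1/18, b=Δ1−h1·(2M1+M2)/6=-8/3
t_q=7/4 → seg 1, τ=3/4; S=2+-8/3·τ+1/2·τ²+-1/18·τ³=33/128

  seg 0: a=5 b=-19/6 c=0 d=1/6
  seg 1: a=2 b=-8/3 c=1/2 d=-1/18
S(7/4) = 33/128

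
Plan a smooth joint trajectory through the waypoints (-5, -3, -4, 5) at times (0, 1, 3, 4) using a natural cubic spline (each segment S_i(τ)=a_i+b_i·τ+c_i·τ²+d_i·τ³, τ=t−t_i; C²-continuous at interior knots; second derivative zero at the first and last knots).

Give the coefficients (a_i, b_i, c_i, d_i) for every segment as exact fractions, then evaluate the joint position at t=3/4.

Δ: Δ0=2, Δ1=-1/2, Δ2=9
row 1: diag=6, rhs=-15; c'=1/3, d'=-5/2
row 2: denom=6−2·1/3=16/3; d'=(57−2·-5/2)/(16/3)=93/8
back: M2=93/8
back: M1=-5/2−1/3·93/8=-51/8
M: M0=0, M1=-51/8, M2=93/8, M3=0
seg 0: a=-5, c=M0/2=0, d=(M1−M0)/(6·1)=-17/16, b=Δ0−h0·(2M0+M1)/6=49/16
seg 1: a=-3, c=M1/2=-51/16, d=(M2−M1)/(6·2)=3/2, b=Δ1−h1·(2M1+M2)/6=-1/8
seg 2: a=-4, c=M2/2=93/16, d=(M3−M2)/(6·1)=-31/16, b=Δ2−h2·(2M2+M3)/6=41/8
t_q=3/4 → seg 0, τ=3/4; S=-5+49/16·τ+0·τ²+-17/16·τ³=-3227/1024

  seg 0: a=-5 b=49/16 c=0 d=-17/16
  seg 1: a=-3 b=-1/8 c=-51/16 d=3/2
  seg 2: a=-4 b=41/8 c=93/16 d=-31/16
S(3/4) = -3227/1024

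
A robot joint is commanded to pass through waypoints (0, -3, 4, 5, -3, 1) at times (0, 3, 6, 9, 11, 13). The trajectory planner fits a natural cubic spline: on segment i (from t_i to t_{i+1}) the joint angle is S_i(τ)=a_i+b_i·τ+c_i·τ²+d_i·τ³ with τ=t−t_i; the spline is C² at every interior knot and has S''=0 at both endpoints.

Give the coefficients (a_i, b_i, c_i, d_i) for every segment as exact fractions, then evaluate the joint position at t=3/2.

Δ: Δ0=-1, Δ1=7/3, Δ2=1/3, Δ3=-4, Δ4=2
row 1: diag=12, rhs=20; c'=1/4, d'=5/3
row 2: denom=12−3·1/4=45/4; d'=(-12−3·5/3)/(45/4)=-68/45
row 3: denom=10−3·4/15=46/5; d'=(-26−3·-68/45)/(46/5)=-7/3
row 4: denom=8−2·5/23=174/23; d'=(36−2·-7/3)/(174/23)=1403/261
back: M4=1403/261
back: M3=-7/3−5/23·1403/261=-914/261
back: M2=-68/45−4/15·-914/261=-452/783
back: M1=5/3−1/4·-452/783=1418/783
M: M0=0, M1=1418/783, M2=-452/783, M3=-914/261, M4=1403/261, M5=0
seg 0: a=0, c=M0/2=0, d=(M1−M0)/(6·3)=709/7047, b=Δ0−h0·(2M0+M1)/6=-1492/783
seg 1: a=-3, c=M1/2=709/783, d=(M2−M1)/(6·3)=-935/7047, b=Δ1−h1·(2M1+M2)/6=635/783
seg 2: a=4, c=M2/2=-226/783, d=(M3−M2)/(6·3)=-1145/7047, b=Δ2−h2·(2M2+M3)/6=2084/783
seg 3: a=5, c=M3/2=-457/261, d=(M4−M3)/(6·2)=2317/3132, b=Δ3−h3·(2M3+M4)/6=-2707/783
seg 4: a=-3, c=M4/2=1403/522, d=(M5−M4)/(6·2)=-1403/3132, b=Δ4−h4·(2M4+M5)/6=-1240/783
t_q=3/2 → seg 0, τ=3/2; S=0+-1492/783·τ+0·τ²+709/7047·τ³=-1753/696

  seg 0: a=0 b=-1492/783 c=0 d=709/7047
  seg 1: a=-3 b=635/783 c=709/783 d=-935/7047
  seg 2: a=4 b=2084/783 c=-226/783 d=-1145/7047
  seg 3: a=5 b=-2707/783 c=-457/261 d=2317/3132
  seg 4: a=-3 b=-1240/783 c=1403/522 d=-1403/3132
S(3/2) = -1753/696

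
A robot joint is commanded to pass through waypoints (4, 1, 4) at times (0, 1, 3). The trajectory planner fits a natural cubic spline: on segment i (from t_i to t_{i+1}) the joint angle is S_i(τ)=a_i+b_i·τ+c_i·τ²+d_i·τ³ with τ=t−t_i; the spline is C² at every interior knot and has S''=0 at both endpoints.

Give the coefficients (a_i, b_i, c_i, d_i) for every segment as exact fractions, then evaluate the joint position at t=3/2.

Δ: Δ0=-3, Δ1=3/2
row 1: diag=6, rhs=27; c'=1/3, d'=9/2
back: M1=9/2
M: M0=0, M1=9/2, M2=0
seg 0: a=4, c=M0/2=0, d=(M1−M0)/(6·1)=3/4, b=Δ0−h0·(2M0+M1)/6=-15/4
seg 1: a=1, c=M1/2=9/4, d=(M2−M1)/(6·2)=-3/8, b=Δ1−h1·(2M1+M2)/6=-3/2
t_q=3/2 → seg 1, τ=1/2; S=1+-3/2·τ+9/4·τ²+-3/8·τ³=49/64

  seg 0: a=4 b=-15/4 c=0 d=3/4
  seg 1: a=1 b=-3/2 c=9/4 d=-3/8
S(3/2) = 49/64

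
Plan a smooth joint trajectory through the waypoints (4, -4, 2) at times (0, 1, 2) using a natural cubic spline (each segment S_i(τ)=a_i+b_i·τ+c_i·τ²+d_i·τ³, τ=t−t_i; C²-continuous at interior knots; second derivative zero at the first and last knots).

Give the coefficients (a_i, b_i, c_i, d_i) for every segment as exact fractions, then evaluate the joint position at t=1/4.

Δ: Δ0=-8, Δ1=6
row 1: diag=4, rhs=84; c'=1/4, d'=21
back: M1=21
M: M0=0, M1=21, M2=0
seg 0: a=4, c=M0/2=0, d=(M1−M0)/(6·1)=7/2, b=Δ0−h0·(2M0+M1)/6=-23/2
seg 1: a=-4, c=M1/2=21/2, d=(M2−M1)/(6·1)=-7/2, b=Δ1−h1·(2M1+M2)/6=-1
t_q=1/4 → seg 0, τ=1/4; S=4+-23/2·τ+0·τ²+7/2·τ³=151/128

  seg 0: a=4 b=-23/2 c=0 d=7/2
  seg 1: a=-4 b=-1 c=21/2 d=-7/2
S(1/4) = 151/128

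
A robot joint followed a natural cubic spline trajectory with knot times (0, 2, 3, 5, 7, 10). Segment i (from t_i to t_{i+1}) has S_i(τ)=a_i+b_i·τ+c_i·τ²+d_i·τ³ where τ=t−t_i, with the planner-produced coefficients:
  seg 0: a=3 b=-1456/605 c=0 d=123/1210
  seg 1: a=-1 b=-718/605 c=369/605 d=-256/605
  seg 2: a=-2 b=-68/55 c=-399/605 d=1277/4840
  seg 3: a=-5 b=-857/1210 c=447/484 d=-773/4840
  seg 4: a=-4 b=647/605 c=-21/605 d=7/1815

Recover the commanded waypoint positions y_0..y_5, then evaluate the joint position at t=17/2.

y_0=3 y_1=-1 y_2=-2 y_3=-5 y_4=-4 y_5=-1
S(17/2) = -11911/4840

y_0 = S_0(0) = a_0 = 3
y_1 = S_1(0) = a_1 = -1
y_2 = S_2(0) = a_2 = -2
y_3 = S_3(0) = a_3 = -5
y_4 = S_4(0) = a_4 = -4
y_5 = S_4(3) = -1
t_q=17/2 is in segment 4 (τ=3/2); S_4(τ)=-11911/4840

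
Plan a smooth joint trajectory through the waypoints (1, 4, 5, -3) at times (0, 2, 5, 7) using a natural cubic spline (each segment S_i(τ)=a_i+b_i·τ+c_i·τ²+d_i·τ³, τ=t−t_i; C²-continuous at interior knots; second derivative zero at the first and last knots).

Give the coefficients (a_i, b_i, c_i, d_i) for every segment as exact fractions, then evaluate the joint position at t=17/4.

  seg 0: a=1 b=803/546 c=0 d=2/273
  seg 1: a=4 b=851/546 c=4/91 d=-19/126
  seg 2: a=5 b=-614/273 c=-239/182 d=239/1092
S(17/4) = 70025/11648

Δ: Δ0=3/2, Δ1=1/3, Δ2=-4
row 1: diag=10, rhs=-7; c'=3/10, d'=-7/10
row 2: denom=10−3·3/10=91/10; d'=(-26−3·-7/10)/(91/10)=-239/91
back: M2=-239/91
back: M1=-7/10−3/10·-239/91=8/91
M: M0=0, M1=8/91, M2=-239/91, M3=0
seg 0: a=1, c=M0/2=0, d=(M1−M0)/(6·2)=2/273, b=Δ0−h0·(2M0+M1)/6=803/546
seg 1: a=4, c=M1/2=4/91, d=(M2−M1)/(6·3)=-19/126, b=Δ1−h1·(2M1+M2)/6=851/546
seg 2: a=5, c=M2/2=-239/182, d=(M3−M2)/(6·2)=239/1092, b=Δ2−h2·(2M2+M3)/6=-614/273
t_q=17/4 → seg 1, τ=9/4; S=4+851/546·τ+4/91·τ²+-19/126·τ³=70025/11648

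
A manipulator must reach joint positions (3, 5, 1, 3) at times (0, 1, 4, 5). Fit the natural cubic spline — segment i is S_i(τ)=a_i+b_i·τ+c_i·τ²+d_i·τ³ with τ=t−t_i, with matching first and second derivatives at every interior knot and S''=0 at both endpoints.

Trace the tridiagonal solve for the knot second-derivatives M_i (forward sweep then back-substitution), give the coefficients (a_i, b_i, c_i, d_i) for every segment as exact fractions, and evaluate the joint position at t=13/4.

Δ: Δ0=2, Δ1=-4/3, Δ2=2
row 1: diag=8, rhs=-20; c'=3/8, d'=-5/2
row 2: denom=8−3·3/8=55/8; d'=(20−3·-5/2)/(55/8)=4
back: M2=4
back: M1=-5/2−3/8·4=-4
M: M0=0, M1=-4, M2=4, M3=0
seg 0: a=3, c=M0/2=0, d=(M1−M0)/(6·1)=-2/3, b=Δ0−h0·(2M0+M1)/6=8/3
seg 1: a=5, c=M1/2=-2, d=(M2−M1)/(6·3)=4/9, b=Δ1−h1·(2M1+M2)/6=2/3
seg 2: a=1, c=M2/2=2, d=(M3−M2)/(6·1)=-2/3, b=Δ2−h2·(2M2+M3)/6=2/3
t_q=13/4 → seg 1, τ=9/4; S=5+2/3·τ+-2·τ²+4/9·τ³=23/16

  seg 0: a=3 b=8/3 c=0 d=-2/3
  seg 1: a=5 b=2/3 c=-2 d=4/9
  seg 2: a=1 b=2/3 c=2 d=-2/3
S(13/4) = 23/16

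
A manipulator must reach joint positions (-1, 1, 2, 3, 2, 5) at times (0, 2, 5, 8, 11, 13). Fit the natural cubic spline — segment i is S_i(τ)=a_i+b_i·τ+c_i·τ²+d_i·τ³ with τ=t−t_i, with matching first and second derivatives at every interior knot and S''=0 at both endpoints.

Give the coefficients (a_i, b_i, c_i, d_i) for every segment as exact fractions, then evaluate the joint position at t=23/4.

Δ: Δ0=1, Δ1=1/3, Δ2=1/3, Δ3=-1/3, Δ4=3/2
row 1: diag=10, rhs=-4; c'=3/10, d'=-2/5
row 2: denom=12−3·3/10=111/10; d'=(0−3·-2/5)/(111/10)=4/37
row 3: denom=12−3·10/37=414/37; d'=(-4−3·4/37)/(414/37)=-80/207
row 4: denom=10−3·37/138=423/46; d'=(11−3·-80/207)/(423/46)=1678/1269
back: M4=1678/1269
back: M3=-80/207−37/138·1678/1269=-2821/3807
back: M2=4/37−10/37·-2821/3807=1174/3807
back: M1=-2/5−3/10·1174/3807=-625/1269
M: M0=0, M1=-625/1269, M2=1174/3807, M3=-2821/3807, M4=1678/1269, M5=0
seg 0: a=-1, c=M0/2=0, d=(M1−M0)/(6·2)=-625/15228, b=Δ0−h0·(2M0+M1)/6=4432/3807
seg 1: a=1, c=M1/2=-625/2538, d=(M2−M1)/(6·3)=3049/68526, b=Δ1−h1·(2M1+M2)/6=2557/3807
seg 2: a=2, c=M2/2=587/3807, d=(M3−M2)/(6·3)=-85/1458, b=Δ2−h2·(2M2+M3)/6=3011/7614
seg 3: a=3, c=M3/2=-2821/7614, d=(M4−M3)/(6·3)=7855/68526, b=Δ3−h3·(2M3+M4)/6=-965/3807
seg 4: a=2, c=M4/2=839/1269, d=(M5−M4)/(6·2)=-839/7614, b=Δ4−h4·(2M4+M5)/6=4709/7614
t_q=23/4 → seg 2, τ=3/4; S=2+3011/7614·τ+587/3807·τ²+-85/1458·τ³=127711/54144

  seg 0: a=-1 b=4432/3807 c=0 d=-625/15228
  seg 1: a=1 b=2557/3807 c=-625/2538 d=3049/68526
  seg 2: a=2 b=3011/7614 c=587/3807 d=-85/1458
  seg 3: a=3 b=-965/3807 c=-2821/7614 d=7855/68526
  seg 4: a=2 b=4709/7614 c=839/1269 d=-839/7614
S(23/4) = 127711/54144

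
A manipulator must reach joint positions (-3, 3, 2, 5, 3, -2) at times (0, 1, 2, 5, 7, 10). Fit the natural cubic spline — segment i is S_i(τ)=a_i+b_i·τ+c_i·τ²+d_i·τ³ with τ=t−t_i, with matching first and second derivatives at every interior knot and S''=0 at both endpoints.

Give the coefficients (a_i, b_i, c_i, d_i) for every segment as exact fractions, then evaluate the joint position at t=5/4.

  seg 0: a=-3 b=10345/1308 c=0 d=-2497/1308
  seg 1: a=3 b=1427/654 c=-2497/436 d=3329/1308
  seg 2: a=2 b=-2141/1308 c=208/109 d=-4039/11772
  seg 3: a=5 b=359/654 c=-1543/1308 d=265/1308
  seg 4: a=3 b=-379/218 c=47/1308 d=-47/11772
S(5/4) = 90055/27904

Δ: Δ0=6, Δ1=-1, Δ2=1, Δ3=-1, Δ4=-5/3
row 1: diag=4, rhs=-42; c'=1/4, d'=-21/2
row 2: denom=8−1·1/4=31/4; d'=(12−1·-21/2)/(31/4)=90/31
row 3: denom=10−3·12/31=274/31; d'=(-12−3·90/31)/(274/31)=-321/137
row 4: denom=10−2·31/137=1308/137; d'=(-4−2·-321/137)/(1308/137)=47/654
back: M4=47/654
back: M3=-321/137−31/137·47/654=-1543/654
back: M2=90/31−12/31·-1543/654=416/109
back: M1=-21/2−1/4·416/109=-2497/218
M: M0=0, M1=-2497/218, M2=416/109, M3=-1543/654, M4=47/654, M5=0
seg 0: a=-3, c=M0/2=0, d=(M1−M0)/(6·1)=-2497/1308, b=Δ0−h0·(2M0+M1)/6=10345/1308
seg 1: a=3, c=M1/2=-2497/436, d=(M2−M1)/(6·1)=3329/1308, b=Δ1−h1·(2M1+M2)/6=1427/654
seg 2: a=2, c=M2/2=208/109, d=(M3−M2)/(6·3)=-4039/11772, b=Δ2−h2·(2M2+M3)/6=-2141/1308
seg 3: a=5, c=M3/2=-1543/1308, d=(M4−M3)/(6·2)=265/1308, b=Δ3−h3·(2M3+M4)/6=359/654
seg 4: a=3, c=M4/2=47/1308, d=(M5−M4)/(6·3)=-47/11772, b=Δ4−h4·(2M4+M5)/6=-379/218
t_q=5/4 → seg 1, τ=1/4; S=3+1427/654·τ+-2497/436·τ²+3329/1308·τ³=90055/27904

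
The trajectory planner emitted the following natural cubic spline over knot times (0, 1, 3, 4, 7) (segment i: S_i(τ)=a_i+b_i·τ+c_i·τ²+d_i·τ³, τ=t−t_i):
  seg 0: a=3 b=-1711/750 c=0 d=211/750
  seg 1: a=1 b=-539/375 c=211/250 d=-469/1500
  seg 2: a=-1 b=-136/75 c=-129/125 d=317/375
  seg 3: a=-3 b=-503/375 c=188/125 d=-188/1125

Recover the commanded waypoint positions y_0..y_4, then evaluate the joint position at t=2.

y_0=3 y_1=1 y_2=-1 y_3=-3 y_4=2
S(2) = 47/500

y_0 = S_0(0) = a_0 = 3
y_1 = S_1(0) = a_1 = 1
y_2 = S_2(0) = a_2 = -1
y_3 = S_3(0) = a_3 = -3
y_4 = S_3(3) = 2
t_q=2 is in segment 1 (τ=1); S_1(τ)=47/500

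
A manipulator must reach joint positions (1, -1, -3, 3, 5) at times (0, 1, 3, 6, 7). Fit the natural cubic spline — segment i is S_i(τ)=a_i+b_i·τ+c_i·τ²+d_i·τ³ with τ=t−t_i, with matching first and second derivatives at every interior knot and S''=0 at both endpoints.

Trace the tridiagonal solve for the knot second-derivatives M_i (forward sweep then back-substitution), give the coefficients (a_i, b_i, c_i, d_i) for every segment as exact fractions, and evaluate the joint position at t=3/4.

Δ: Δ0=-2, Δ1=-1, Δ2=2, Δ3=2
row 1: diag=6, rhs=6; c'=1/3, d'=1
row 2: denom=10−2·1/3=28/3; d'=(18−2·1)/(28/3)=12/7
row 3: denom=8−3·9/28=197/28; d'=(0−3·12/7)/(197/28)=-144/197
back: M3=-144/197
back: M2=12/7−9/28·-144/197=384/197
back: M1=1−1/3·384/197=69/197
M: M0=0, M1=69/197, M2=384/197, M3=-144/197, M4=0
seg 0: a=1, c=M0/2=0, d=(M1−M0)/(6·1)=23/394, b=Δ0−h0·(2M0+M1)/6=-811/394
seg 1: a=-1, c=M1/2=69/394, d=(M2−M1)/(6·2)=105/788, b=Δ1−h1·(2M1+M2)/6=-371/197
seg 2: a=-3, c=M2/2=192/197, d=(M3−M2)/(6·3)=-88/591, b=Δ2−h2·(2M2+M3)/6=82/197
seg 3: a=3, c=M3/2=-72/197, d=(M4−M3)/(6·1)=24/197, b=Δ3−h3·(2M3+M4)/6=442/197
t_q=3/4 → seg 0, τ=3/4; S=1+-811/394·τ+0·τ²+23/394·τ³=-13091/25216

  seg 0: a=1 b=-811/394 c=0 d=23/394
  seg 1: a=-1 b=-371/197 c=69/394 d=105/788
  seg 2: a=-3 b=82/197 c=192/197 d=-88/591
  seg 3: a=3 b=442/197 c=-72/197 d=24/197
S(3/4) = -13091/25216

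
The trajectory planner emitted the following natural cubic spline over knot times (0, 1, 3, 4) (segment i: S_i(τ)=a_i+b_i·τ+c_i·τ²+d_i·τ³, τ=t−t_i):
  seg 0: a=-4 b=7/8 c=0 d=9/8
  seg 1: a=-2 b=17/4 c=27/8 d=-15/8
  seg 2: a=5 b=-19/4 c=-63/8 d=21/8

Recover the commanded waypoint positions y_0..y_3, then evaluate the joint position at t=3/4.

y_0=-4 y_1=-2 y_2=5 y_3=-5
S(3/4) = -1469/512

y_0 = S_0(0) = a_0 = -4
y_1 = S_1(0) = a_1 = -2
y_2 = S_2(0) = a_2 = 5
y_3 = S_2(1) = -5
t_q=3/4 is in segment 0 (τ=3/4); S_0(τ)=-1469/512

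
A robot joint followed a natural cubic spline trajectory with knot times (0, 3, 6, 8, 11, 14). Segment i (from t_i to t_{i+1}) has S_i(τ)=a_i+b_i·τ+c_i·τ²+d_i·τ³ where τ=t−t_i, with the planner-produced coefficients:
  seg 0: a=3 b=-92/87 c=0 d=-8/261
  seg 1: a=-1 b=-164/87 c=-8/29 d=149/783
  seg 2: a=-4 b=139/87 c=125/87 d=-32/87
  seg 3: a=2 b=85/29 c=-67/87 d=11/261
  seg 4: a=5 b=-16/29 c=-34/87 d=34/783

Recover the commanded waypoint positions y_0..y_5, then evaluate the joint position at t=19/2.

y_0=3 y_1=-1 y_2=-4 y_3=2 y_4=5 y_5=1
S(19/2) = 1115/232

y_0 = S_0(0) = a_0 = 3
y_1 = S_1(0) = a_1 = -1
y_2 = S_2(0) = a_2 = -4
y_3 = S_3(0) = a_3 = 2
y_4 = S_4(0) = a_4 = 5
y_5 = S_4(3) = 1
t_q=19/2 is in segment 3 (τ=3/2); S_3(τ)=1115/232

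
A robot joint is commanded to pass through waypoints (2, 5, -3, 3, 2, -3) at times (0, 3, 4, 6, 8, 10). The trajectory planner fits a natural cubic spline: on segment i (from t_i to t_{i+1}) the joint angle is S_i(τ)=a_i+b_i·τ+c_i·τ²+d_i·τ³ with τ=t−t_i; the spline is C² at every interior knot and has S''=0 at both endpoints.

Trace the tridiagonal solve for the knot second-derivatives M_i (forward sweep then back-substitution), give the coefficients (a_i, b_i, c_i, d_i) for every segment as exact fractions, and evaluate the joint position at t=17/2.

Δ: Δ0=1, Δ1=-8, Δ2=3, Δ3=-1/2, Δ4=-5/2
row 1: diag=8, rhs=-54; c'=1/8, d'=-27/4
row 2: denom=6−1·1/8=47/8; d'=(66−1·-27/4)/(47/8)=582/47
row 3: denom=8−2·16/47=344/47; d'=(-21−2·582/47)/(344/47)=-2151/344
row 4: denom=8−2·47/172=641/86; d'=(-12−2·-2151/344)/(641/86)=87/1282
back: M4=87/1282
back: M3=-2151/344−47/172·87/1282=-4020/641
back: M2=582/47−16/47·-4020/641=9306/641
back: M1=-27/4−1/8·9306/641=-5490/641
M: M0=0, M1=-5490/641, M2=9306/641, M3=-4020/641, M4=87/1282, M5=0
seg 0: a=2, c=M0/2=0, d=(M1−M0)/(6·3)=-305/641, b=Δ0−h0·(2M0+M1)/6=3386/641
seg 1: a=5, c=M1/2=-2745/641, d=(M2−M1)/(6·1)=2466/641, b=Δ1−h1·(2M1+M2)/6=-4849/641
seg 2: a=-3, c=M2/2=4653/641, d=(M3−M2)/(6·2)=-2221/1282, b=Δ2−h2·(2M2+M3)/6=-2941/641
seg 3: a=3, c=M3/2=-2010/641, d=(M4−M3)/(6·2)=2709/5128, b=Δ3−h3·(2M3+M4)/6=2345/641
seg 4: a=2, c=M4/2=87/2564, d=(M5−M4)/(6·2)=-29/5128, b=Δ4−h4·(2M4+M5)/6=-3263/1282
t_q=17/2 → seg 4, τ=1/2; S=2+-3263/1282·τ+87/2564·τ²+-29/5128·τ³=30159/41024

  seg 0: a=2 b=3386/641 c=0 d=-305/641
  seg 1: a=5 b=-4849/641 c=-2745/641 d=2466/641
  seg 2: a=-3 b=-2941/641 c=4653/641 d=-2221/1282
  seg 3: a=3 b=2345/641 c=-2010/641 d=2709/5128
  seg 4: a=2 b=-3263/1282 c=87/2564 d=-29/5128
S(17/2) = 30159/41024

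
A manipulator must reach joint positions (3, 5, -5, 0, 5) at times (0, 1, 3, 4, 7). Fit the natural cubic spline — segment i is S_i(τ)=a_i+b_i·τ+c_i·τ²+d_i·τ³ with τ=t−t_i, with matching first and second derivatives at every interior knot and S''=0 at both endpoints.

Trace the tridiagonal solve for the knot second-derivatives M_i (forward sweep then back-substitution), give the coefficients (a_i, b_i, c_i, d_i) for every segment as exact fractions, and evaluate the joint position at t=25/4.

  seg 0: a=3 b=2987/750 c=0 d=-1487/750
  seg 1: a=5 b=-737/375 c=-1487/250 d=3323/1500
  seg 2: a=-5 b=62/75 c=918/125 d=-1189/375
  seg 3: a=0 b=2251/375 c=-271/125 d=271/1125
S(25/4) = 8439/1600

Δ: Δ0=2, Δ1=-5, Δ2=5, Δ3=5/3
row 1: diag=6, rhs=-42; c'=1/3, d'=-7
row 2: denom=6−2·1/3=16/3; d'=(60−2·-7)/(16/3)=111/8
row 3: denom=8−1·3/16=125/16; d'=(-20−1·111/8)/(125/16)=-542/125
back: M3=-542/125
back: M2=111/8−3/16·-542/125=1836/125
back: M1=-7−1/3·1836/125=-1487/125
M: M0=0, M1=-1487/125, M2=1836/125, M3=-542/125, M4=0
seg 0: a=3, c=M0/2=0, d=(M1−M0)/(6·1)=-1487/750, b=Δ0−h0·(2M0+M1)/6=2987/750
seg 1: a=5, c=M1/2=-1487/250, d=(M2−M1)/(6·2)=3323/1500, b=Δ1−h1·(2M1+M2)/6=-737/375
seg 2: a=-5, c=M2/2=918/125, d=(M3−M2)/(6·1)=-1189/375, b=Δ2−h2·(2M2+M3)/6=62/75
seg 3: a=0, c=M3/2=-271/125, d=(M4−M3)/(6·3)=271/1125, b=Δ3−h3·(2M3+M4)/6=2251/375
t_q=25/4 → seg 3, τ=9/4; S=0+2251/375·τ+-271/125·τ²+271/1125·τ³=8439/1600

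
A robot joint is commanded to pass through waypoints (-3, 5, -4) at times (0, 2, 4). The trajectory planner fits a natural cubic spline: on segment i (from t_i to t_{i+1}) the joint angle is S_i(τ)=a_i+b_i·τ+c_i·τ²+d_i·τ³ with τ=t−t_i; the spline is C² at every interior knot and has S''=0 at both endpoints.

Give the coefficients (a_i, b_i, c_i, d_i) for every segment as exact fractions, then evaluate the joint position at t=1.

  seg 0: a=-3 b=49/8 c=0 d=-17/32
  seg 1: a=5 b=-1/4 c=-51/16 d=17/32
S(1) = 83/32

Δ: Δ0=4, Δ1=-9/2
row 1: diag=8, rhs=-51; c'=1/4, d'=-51/8
back: M1=-51/8
M: M0=0, M1=-51/8, M2=0
seg 0: a=-3, c=M0/2=0, d=(M1−M0)/(6·2)=-17/32, b=Δ0−h0·(2M0+M1)/6=49/8
seg 1: a=5, c=M1/2=-51/16, d=(M2−M1)/(6·2)=17/32, b=Δ1−h1·(2M1+M2)/6=-1/4
t_q=1 → seg 0, τ=1; S=-3+49/8·τ+0·τ²+-17/32·τ³=83/32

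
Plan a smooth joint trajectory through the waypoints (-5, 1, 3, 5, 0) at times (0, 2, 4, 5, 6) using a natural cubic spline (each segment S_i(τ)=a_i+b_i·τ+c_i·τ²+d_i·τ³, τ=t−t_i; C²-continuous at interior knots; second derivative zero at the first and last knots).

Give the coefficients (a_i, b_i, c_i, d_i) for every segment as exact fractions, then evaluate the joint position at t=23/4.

  seg 0: a=-5 b=80/21 c=0 d=-17/84
  seg 1: a=1 b=29/21 c=-17/14 d=43/84
  seg 2: a=3 b=8/3 c=13/7 d=-53/21
  seg 3: a=5 b=-25/21 c=-40/7 d=40/21
S(23/4) = 95/56

Δ: Δ0=3, Δ1=1, Δ2=2, Δ3=-5
row 1: diag=8, rhs=-12; c'=1/4, d'=-3/2
row 2: denom=6−2·1/4=11/2; d'=(6−2·-3/2)/(11/2)=18/11
row 3: denom=4−1·2/11=42/11; d'=(-42−1·18/11)/(42/11)=-80/7
back: M3=-80/7
back: M2=18/11−2/11·-80/7=26/7
back: M1=-3/2−1/4·26/7=-17/7
M: M0=0, M1=-17/7, M2=26/7, M3=-80/7, M4=0
seg 0: a=-5, c=M0/2=0, d=(M1−M0)/(6·2)=-17/84, b=Δ0−h0·(2M0+M1)/6=80/21
seg 1: a=1, c=M1/2=-17/14, d=(M2−M1)/(6·2)=43/84, b=Δ1−h1·(2M1+M2)/6=29/21
seg 2: a=3, c=M2/2=13/7, d=(M3−M2)/(6·1)=-53/21, b=Δ2−h2·(2M2+M3)/6=8/3
seg 3: a=5, c=M3/2=-40/7, d=(M4−M3)/(6·1)=40/21, b=Δ3−h3·(2M3+M4)/6=-25/21
t_q=23/4 → seg 3, τ=3/4; S=5+-25/21·τ+-40/7·τ²+40/21·τ³=95/56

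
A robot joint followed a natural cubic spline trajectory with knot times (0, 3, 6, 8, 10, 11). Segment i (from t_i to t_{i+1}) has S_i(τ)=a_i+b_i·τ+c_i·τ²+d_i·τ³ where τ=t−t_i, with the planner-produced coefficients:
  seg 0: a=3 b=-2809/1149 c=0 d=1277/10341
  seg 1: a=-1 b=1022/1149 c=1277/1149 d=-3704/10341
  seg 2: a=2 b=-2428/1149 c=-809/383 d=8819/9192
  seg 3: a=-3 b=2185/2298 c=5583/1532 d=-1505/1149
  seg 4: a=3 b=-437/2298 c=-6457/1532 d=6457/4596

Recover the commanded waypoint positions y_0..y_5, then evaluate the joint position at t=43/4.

y_0 = S_0(0) = a_0 = 3
y_1 = S_1(0) = a_1 = -1
y_2 = S_2(0) = a_2 = 2
y_3 = S_3(0) = a_3 = -3
y_4 = S_4(0) = a_4 = 3
y_5 = S_4(1) = 0
t_q=43/4 is in segment 4 (τ=3/4); S_4(τ)=105821/98048

y_0=3 y_1=-1 y_2=2 y_3=-3 y_4=3 y_5=0
S(43/4) = 105821/98048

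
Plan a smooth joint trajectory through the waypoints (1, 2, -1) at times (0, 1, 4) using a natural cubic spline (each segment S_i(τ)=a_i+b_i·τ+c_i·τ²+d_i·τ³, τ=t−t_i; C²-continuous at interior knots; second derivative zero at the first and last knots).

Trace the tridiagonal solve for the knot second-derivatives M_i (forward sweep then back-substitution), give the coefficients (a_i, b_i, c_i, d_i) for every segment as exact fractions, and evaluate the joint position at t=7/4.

  seg 0: a=1 b=5/4 c=0 d=-1/4
  seg 1: a=2 b=1/2 c=-3/4 d=1/12
S(7/4) = 509/256

Δ: Δ0=1, Δ1=-1
row 1: diag=8, rhs=-12; c'=3/8, d'=-3/2
back: M1=-3/2
M: M0=0, M1=-3/2, M2=0
seg 0: a=1, c=M0/2=0, d=(M1−M0)/(6·1)=-1/4, b=Δ0−h0·(2M0+M1)/6=5/4
seg 1: a=2, c=M1/2=-3/4, d=(M2−M1)/(6·3)=1/12, b=Δ1−h1·(2M1+M2)/6=1/2
t_q=7/4 → seg 1, τ=3/4; S=2+1/2·τ+-3/4·τ²+1/12·τ³=509/256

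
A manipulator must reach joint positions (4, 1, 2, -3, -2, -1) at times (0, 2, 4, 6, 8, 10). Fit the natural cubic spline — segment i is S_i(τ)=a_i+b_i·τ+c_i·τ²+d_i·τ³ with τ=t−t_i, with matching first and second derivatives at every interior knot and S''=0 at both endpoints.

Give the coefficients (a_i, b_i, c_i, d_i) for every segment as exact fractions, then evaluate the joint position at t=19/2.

  seg 0: a=4 b=-965/418 c=0 d=169/836
  seg 1: a=1 b=49/418 c=507/418 d=-427/836
  seg 2: a=2 b=-485/418 c=-387/209 d=13/22
  seg 3: a=-3 b=-617/418 c=354/209 d=-295/836
  seg 4: a=-2 b=445/418 c=-177/418 d=59/836
S(19/2) = -7475/6688

Δ: Δ0=-3/2, Δ1=1/2, Δ2=-5/2, Δ3=1/2, Δ4=1/2
row 1: diag=8, rhs=12; c'=1/4, d'=3/2
row 2: denom=8−2·1/4=15/2; d'=(-18−2·3/2)/(15/2)=-14/5
row 3: denom=8−2·4/15=112/15; d'=(18−2·-14/5)/(112/15)=177/56
row 4: denom=8−2·15/56=209/28; d'=(0−2·177/56)/(209/28)=-177/209
back: M4=-177/209
back: M3=177/56−15/56·-177/209=708/209
back: M2=-14/5−4/15·708/209=-774/209
back: M1=3/2−1/4·-774/209=507/209
M: M0=0, M1=507/209, M2=-774/209, M3=708/209, M4=-177/209, M5=0
seg 0: a=4, c=M0/2=0, d=(M1−M0)/(6·2)=169/836, b=Δ0−h0·(2M0+M1)/6=-965/418
seg 1: a=1, c=M1/2=507/418, d=(M2−M1)/(6·2)=-427/836, b=Δ1−h1·(2M1+M2)/6=49/418
seg 2: a=2, c=M2/2=-387/209, d=(M3−M2)/(6·2)=13/22, b=Δ2−h2·(2M2+M3)/6=-485/418
seg 3: a=-3, c=M3/2=354/209, d=(M4−M3)/(6·2)=-295/836, b=Δ3−h3·(2M3+M4)/6=-617/418
seg 4: a=-2, c=M4/2=-177/418, d=(M5−M4)/(6·2)=59/836, b=Δ4−h4·(2M4+M5)/6=445/418
t_q=19/2 → seg 4, τ=3/2; S=-2+445/418·τ+-177/418·τ²+59/836·τ³=-7475/6688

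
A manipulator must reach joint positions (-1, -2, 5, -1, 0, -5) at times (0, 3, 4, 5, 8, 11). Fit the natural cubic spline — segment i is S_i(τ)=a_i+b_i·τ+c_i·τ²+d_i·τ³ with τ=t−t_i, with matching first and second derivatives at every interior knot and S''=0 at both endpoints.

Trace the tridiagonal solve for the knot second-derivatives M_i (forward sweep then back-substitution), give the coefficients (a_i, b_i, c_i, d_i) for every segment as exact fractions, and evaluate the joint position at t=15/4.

  seg 0: a=-1 b=-1322/289 c=0 d=3677/7803
  seg 1: a=-2 b=2355/289 c=3677/867 d=-4673/867
  seg 2: a=5 b=400/867 c=-10342/867 d=1580/289
  seg 3: a=-1 b=-6064/867 c=3878/867 d=-5281/7803
  seg 4: a=0 b=1361/867 c=-1403/867 d=1403/7803
S(15/4) = 4595/1088

Δ: Δ0=-1/3, Δ1=7, Δ2=-6, Δ3=1/3, Δ4=-5/3
row 1: diag=8, rhs=44; c'=1/8, d'=11/2
row 2: denom=4−1·1/8=31/8; d'=(-78−1·11/2)/(31/8)=-668/31
row 3: denom=8−1·8/31=240/31; d'=(38−1·-668/31)/(240/31)=923/120
row 4: denom=12−3·31/80=867/80; d'=(-12−3·923/120)/(867/80)=-2806/867
back: M4=-2806/867
back: M3=923/120−31/80·-2806/867=7756/867
back: M2=-668/31−8/31·7756/867=-20684/867
back: M1=11/2−1/8·-20684/867=7354/867
M: M0=0, M1=7354/867, M2=-20684/867, M3=7756/867, M4=-2806/867, M5=0
seg 0: a=-1, c=M0/2=0, d=(M1−M0)/(6·3)=3677/7803, b=Δ0−h0·(2M0+M1)/6=-1322/289
seg 1: a=-2, c=M1/2=3677/867, d=(M2−M1)/(6·1)=-4673/867, b=Δ1−h1·(2M1+M2)/6=2355/289
seg 2: a=5, c=M2/2=-10342/867, d=(M3−M2)/(6·1)=1580/289, b=Δ2−h2·(2M2+M3)/6=400/867
seg 3: a=-1, c=M3/2=3878/867, d=(M4−M3)/(6·3)=-5281/7803, b=Δ3−h3·(2M3+M4)/6=-6064/867
seg 4: a=0, c=M4/2=-1403/867, d=(M5−M4)/(6·3)=1403/7803, b=Δ4−h4·(2M4+M5)/6=1361/867
t_q=15/4 → seg 1, τ=3/4; S=-2+2355/289·τ+3677/867·τ²+-4673/867·τ³=4595/1088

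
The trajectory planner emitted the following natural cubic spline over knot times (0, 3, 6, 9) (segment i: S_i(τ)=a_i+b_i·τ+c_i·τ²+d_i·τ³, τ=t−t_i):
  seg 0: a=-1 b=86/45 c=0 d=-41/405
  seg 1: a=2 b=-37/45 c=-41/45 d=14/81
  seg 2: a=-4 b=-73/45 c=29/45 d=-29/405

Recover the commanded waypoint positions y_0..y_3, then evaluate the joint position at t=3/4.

y_0 = S_0(0) = a_0 = -1
y_1 = S_1(0) = a_1 = 2
y_2 = S_2(0) = a_2 = -4
y_3 = S_2(3) = -5
t_q=3/4 is in segment 0 (τ=3/4); S_0(τ)=25/64

y_0=-1 y_1=2 y_2=-4 y_3=-5
S(3/4) = 25/64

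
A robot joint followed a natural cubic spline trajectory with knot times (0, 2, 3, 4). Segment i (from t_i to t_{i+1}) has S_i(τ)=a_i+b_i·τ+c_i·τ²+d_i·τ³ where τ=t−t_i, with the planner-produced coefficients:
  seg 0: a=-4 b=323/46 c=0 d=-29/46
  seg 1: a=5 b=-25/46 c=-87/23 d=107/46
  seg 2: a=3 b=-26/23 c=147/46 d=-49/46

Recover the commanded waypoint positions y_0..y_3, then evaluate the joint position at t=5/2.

y_0=-4 y_1=5 y_2=3 y_3=4
S(5/2) = 1499/368

y_0 = S_0(0) = a_0 = -4
y_1 = S_1(0) = a_1 = 5
y_2 = S_2(0) = a_2 = 3
y_3 = S_2(1) = 4
t_q=5/2 is in segment 1 (τ=1/2); S_1(τ)=1499/368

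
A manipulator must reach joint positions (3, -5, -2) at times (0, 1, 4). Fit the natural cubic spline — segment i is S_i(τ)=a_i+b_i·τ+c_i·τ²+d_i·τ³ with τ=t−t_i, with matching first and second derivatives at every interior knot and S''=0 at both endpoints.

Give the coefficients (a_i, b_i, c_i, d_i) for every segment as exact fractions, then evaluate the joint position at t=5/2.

  seg 0: a=3 b=-73/8 c=0 d=9/8
  seg 1: a=-5 b=-23/4 c=27/8 d=-3/8
S(5/2) = -467/64

Δ: Δ0=-8, Δ1=1
row 1: diag=8, rhs=54; c'=3/8, d'=27/4
back: M1=27/4
M: M0=0, M1=27/4, M2=0
seg 0: a=3, c=M0/2=0, d=(M1−M0)/(6·1)=9/8, b=Δ0−h0·(2M0+M1)/6=-73/8
seg 1: a=-5, c=M1/2=27/8, d=(M2−M1)/(6·3)=-3/8, b=Δ1−h1·(2M1+M2)/6=-23/4
t_q=5/2 → seg 1, τ=3/2; S=-5+-23/4·τ+27/8·τ²+-3/8·τ³=-467/64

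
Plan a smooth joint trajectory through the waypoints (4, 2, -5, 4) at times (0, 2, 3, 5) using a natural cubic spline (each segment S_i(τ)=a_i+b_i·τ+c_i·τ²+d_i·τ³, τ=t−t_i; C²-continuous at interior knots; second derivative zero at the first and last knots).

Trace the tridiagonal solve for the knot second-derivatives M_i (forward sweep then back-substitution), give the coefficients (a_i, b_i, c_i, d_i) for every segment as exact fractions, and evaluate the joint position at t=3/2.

  seg 0: a=4 b=12/7 c=0 d=-19/28
  seg 1: a=2 b=-45/7 c=-57/14 d=7/2
  seg 2: a=-5 b=-57/14 c=45/7 d=-15/14
S(3/2) = 137/32

Δ: Δ0=-1, Δ1=-7, Δ2=9/2
row 1: diag=6, rhs=-36; c'=1/6, d'=-6
row 2: denom=6−1·1/6=35/6; d'=(69−1·-6)/(35/6)=90/7
back: M2=90/7
back: M1=-6−1/6·90/7=-57/7
M: M0=0, M1=-57/7, M2=90/7, M3=0
seg 0: a=4, c=M0/2=0, d=(M1−M0)/(6·2)=-19/28, b=Δ0−h0·(2M0+M1)/6=12/7
seg 1: a=2, c=M1/2=-57/14, d=(M2−M1)/(6·1)=7/2, b=Δ1−h1·(2M1+M2)/6=-45/7
seg 2: a=-5, c=M2/2=45/7, d=(M3−M2)/(6·2)=-15/14, b=Δ2−h2·(2M2+M3)/6=-57/14
t_q=3/2 → seg 0, τ=3/2; S=4+12/7·τ+0·τ²+-19/28·τ³=137/32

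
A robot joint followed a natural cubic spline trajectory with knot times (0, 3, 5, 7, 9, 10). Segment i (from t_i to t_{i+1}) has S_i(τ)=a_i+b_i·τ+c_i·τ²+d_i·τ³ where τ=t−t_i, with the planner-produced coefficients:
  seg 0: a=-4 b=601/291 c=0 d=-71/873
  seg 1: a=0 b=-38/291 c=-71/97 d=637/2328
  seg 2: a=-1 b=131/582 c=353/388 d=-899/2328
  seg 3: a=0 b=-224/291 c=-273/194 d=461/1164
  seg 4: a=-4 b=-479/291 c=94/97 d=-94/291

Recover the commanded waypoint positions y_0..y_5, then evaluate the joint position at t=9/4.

y_0=-4 y_1=0 y_2=-1 y_3=0 y_4=-4 y_5=-5
S(9/4) = -1735/6208

y_0 = S_0(0) = a_0 = -4
y_1 = S_1(0) = a_1 = 0
y_2 = S_2(0) = a_2 = -1
y_3 = S_3(0) = a_3 = 0
y_4 = S_4(0) = a_4 = -4
y_5 = S_4(1) = -5
t_q=9/4 is in segment 0 (τ=9/4); S_0(τ)=-1735/6208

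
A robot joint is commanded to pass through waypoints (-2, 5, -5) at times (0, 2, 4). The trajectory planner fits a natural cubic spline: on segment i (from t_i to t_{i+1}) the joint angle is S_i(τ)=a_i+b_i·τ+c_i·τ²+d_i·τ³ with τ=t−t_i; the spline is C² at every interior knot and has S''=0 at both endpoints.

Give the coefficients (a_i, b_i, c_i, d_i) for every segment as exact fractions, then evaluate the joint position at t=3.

Δ: Δ0=7/2, Δ1=-5
row 1: diag=8, rhs=-51; c'=1/4, d'=-51/8
back: M1=-51/8
M: M0=0, M1=-51/8, M2=0
seg 0: a=-2, c=M0/2=0, d=(M1−M0)/(6·2)=-17/32, b=Δ0−h0·(2M0+M1)/6=45/8
seg 1: a=5, c=M1/2=-51/16, d=(M2−M1)/(6·2)=17/32, b=Δ1−h1·(2M1+M2)/6=-3/4
t_q=3 → seg 1, τ=1; S=5+-3/4·τ+-51/16·τ²+17/32·τ³=51/32

  seg 0: a=-2 b=45/8 c=0 d=-17/32
  seg 1: a=5 b=-3/4 c=-51/16 d=17/32
S(3) = 51/32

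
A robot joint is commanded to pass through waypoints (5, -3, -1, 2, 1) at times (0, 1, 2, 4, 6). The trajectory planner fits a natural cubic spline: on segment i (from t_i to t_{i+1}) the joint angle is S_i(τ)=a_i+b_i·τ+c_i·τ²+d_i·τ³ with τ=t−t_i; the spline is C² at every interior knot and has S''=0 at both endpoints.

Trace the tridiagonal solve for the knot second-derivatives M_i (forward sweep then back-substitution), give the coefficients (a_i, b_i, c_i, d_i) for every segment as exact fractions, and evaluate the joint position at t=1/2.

Δ: Δ0=-8, Δ1=2, Δ2=3/2, Δ3=-1/2
row 1: diag=4, rhs=60; c'=1/4, d'=15
row 2: denom=6−1·1/4=23/4; d'=(-3−1·15)/(23/4)=-72/23
row 3: denom=8−2·8/23=168/23; d'=(-12−2·-72/23)/(168/23)=-11/14
back: M3=-11/14
back: M2=-72/23−8/23·-11/14=-20/7
back: M1=15−1/4·-20/7=110/7
M: M0=0, M1=110/7, M2=-20/7, M3=-11/14, M4=0
seg 0: a=5, c=M0/2=0, d=(M1−M0)/(6·1)=55/21, b=Δ0−h0·(2M0+M1)/6=-223/21
seg 1: a=-3, c=M1/2=55/7, d=(M2−M1)/(6·1)=-65/21, b=Δ1−h1·(2M1+M2)/6=-58/21
seg 2: a=-1, c=M2/2=-10/7, d=(M3−M2)/(6·2)=29/168, b=Δ2−h2·(2M2+M3)/6=11/3
seg 3: a=2, c=M3/2=-11/28, d=(M4−M3)/(6·2)=11/168, b=Δ3−h3·(2M3+M4)/6=1/42
t_q=1/2 → seg 0, τ=1/2; S=5+-223/21·τ+0·τ²+55/21·τ³=1/56

  seg 0: a=5 b=-223/21 c=0 d=55/21
  seg 1: a=-3 b=-58/21 c=55/7 d=-65/21
  seg 2: a=-1 b=11/3 c=-10/7 d=29/168
  seg 3: a=2 b=1/42 c=-11/28 d=11/168
S(1/2) = 1/56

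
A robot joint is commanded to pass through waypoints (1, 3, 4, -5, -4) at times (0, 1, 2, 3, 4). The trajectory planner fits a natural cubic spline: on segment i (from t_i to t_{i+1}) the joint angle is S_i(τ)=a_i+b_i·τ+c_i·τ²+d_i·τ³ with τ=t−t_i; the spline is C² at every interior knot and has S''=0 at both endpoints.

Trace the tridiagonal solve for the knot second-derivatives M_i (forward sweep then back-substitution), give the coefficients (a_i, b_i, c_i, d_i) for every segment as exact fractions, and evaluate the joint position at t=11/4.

Δ: Δ0=2, Δ1=1, Δ2=-9, Δ3=1
row 1: diag=4, rhs=-6; c'=1/4, d'=-3/2
row 2: denom=4−1·1/4=15/4; d'=(-60−1·-3/2)/(15/4)=-78/5
row 3: denom=4−1·4/15=56/15; d'=(60−1·-78/5)/(56/15)=81/4
back: M3=81/4
back: M2=-78/5−4/15·81/4=-21
back: M1=-3/2−1/4·-21=15/4
M: M0=0, M1=15/4, M2=-21, M3=81/4, M4=0
seg 0: a=1, c=M0/2=0, d=(M1−M0)/(6·1)=5/8, b=Δ0−h0·(2M0+M1)/6=11/8
seg 1: a=3, c=M1/2=15/8, d=(M2−M1)/(6·1)=-33/8, b=Δ1−h1·(2M1+M2)/6=13/4
seg 2: a=4, c=M2/2=-21/2, d=(M3−M2)/(6·1)=55/8, b=Δ2−h2·(2M2+M3)/6=-43/8
seg 3: a=-5, c=M3/2=81/8, d=(M4−M3)/(6·1)=-27/8, b=Δ3−h3·(2M3+M4)/6=-23/4
t_q=11/4 → seg 2, τ=3/4; S=4+-43/8·τ+-21/2·τ²+55/8·τ³=-1555/512

  seg 0: a=1 b=11/8 c=0 d=5/8
  seg 1: a=3 b=13/4 c=15/8 d=-33/8
  seg 2: a=4 b=-43/8 c=-21/2 d=55/8
  seg 3: a=-5 b=-23/4 c=81/8 d=-27/8
S(11/4) = -1555/512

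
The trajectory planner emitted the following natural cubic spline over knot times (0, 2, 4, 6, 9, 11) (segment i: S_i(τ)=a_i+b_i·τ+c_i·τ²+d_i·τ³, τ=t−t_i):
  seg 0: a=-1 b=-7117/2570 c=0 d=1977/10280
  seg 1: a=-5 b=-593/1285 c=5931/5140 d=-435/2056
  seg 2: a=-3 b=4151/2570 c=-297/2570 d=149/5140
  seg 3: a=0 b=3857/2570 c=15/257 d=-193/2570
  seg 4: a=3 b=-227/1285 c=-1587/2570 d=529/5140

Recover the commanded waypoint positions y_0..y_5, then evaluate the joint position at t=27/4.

y_0 = S_0(0) = a_0 = -1
y_1 = S_1(0) = a_1 = -5
y_2 = S_2(0) = a_2 = -3
y_3 = S_3(0) = a_3 = 0
y_4 = S_4(0) = a_4 = 3
y_5 = S_4(2) = 1
t_q=27/4 is in segment 3 (τ=3/4); S_3(τ)=37065/32896

y_0=-1 y_1=-5 y_2=-3 y_3=0 y_4=3 y_5=1
S(27/4) = 37065/32896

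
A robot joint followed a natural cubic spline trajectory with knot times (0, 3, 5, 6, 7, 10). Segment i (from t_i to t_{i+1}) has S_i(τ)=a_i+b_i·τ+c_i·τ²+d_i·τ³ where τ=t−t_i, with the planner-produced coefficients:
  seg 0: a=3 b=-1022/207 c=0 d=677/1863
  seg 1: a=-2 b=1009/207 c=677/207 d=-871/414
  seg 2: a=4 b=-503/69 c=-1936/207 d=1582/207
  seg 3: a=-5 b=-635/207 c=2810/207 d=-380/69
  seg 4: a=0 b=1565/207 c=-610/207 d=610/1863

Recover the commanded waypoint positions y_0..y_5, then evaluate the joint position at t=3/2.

y_0=3 y_1=-2 y_2=4 y_3=-5 y_4=0 y_5=5
S(3/2) = -585/184

y_0 = S_0(0) = a_0 = 3
y_1 = S_1(0) = a_1 = -2
y_2 = S_2(0) = a_2 = 4
y_3 = S_3(0) = a_3 = -5
y_4 = S_4(0) = a_4 = 0
y_5 = S_4(3) = 5
t_q=3/2 is in segment 0 (τ=3/2); S_0(τ)=-585/184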